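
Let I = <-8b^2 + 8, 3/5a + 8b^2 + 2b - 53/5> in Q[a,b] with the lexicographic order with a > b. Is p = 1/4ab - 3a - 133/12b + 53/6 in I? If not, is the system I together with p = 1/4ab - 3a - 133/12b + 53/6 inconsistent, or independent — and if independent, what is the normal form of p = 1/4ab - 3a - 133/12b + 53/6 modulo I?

First compute the reduced Gröbner basis of I by Buchberger's algorithm.
f_1 = -8b^2 + 8, LT = b^2.
f_2 = 3/5a + 8b^2 + 2b - 53/5, LT = a.

The S-polynomials (S(f_1,f_2)) all reduce to 0 modulo the current basis, so we have a Gröbner basis.
Inter-reduce: drop elements whose leading term is divisible by another's, tail-reduce, and make monic.
Reduced Gröbner basis: {a + 10/3b - 13/3, b^2 - 1}.
Label its elements g_1 = a + 10/3b - 13/3, g_2 = b^2 - 1.

Reduce p = 1/4ab - 3a - 133/12b + 53/6 modulo G:
  leading term ab: subtract (1/4b)·g_1 from 1/4ab - 3a - 133/12b + 53/6 → -3a - 5/6b^2 - 10b + 53/6
  leading term a: subtract (-3)·g_1 from -3a - 5/6b^2 - 10b + 53/6 → -5/6b^2 - 25/6
  leading term b^2: subtract (-5/6)·g_2 from -5/6b^2 - 25/6 → -5
  leading term 1: no divisor's leading term divides it; move -5 to the remainder.
  normal form = -5.
The normal form is nonzero, so p ∉ I. Since p minus its normal form lies in I, I + (p) = I + (r) where r = -5; decide whether this ideal is the whole ring.
Here r = -5 is a nonzero constant, hence a unit: 1 ∈ I + (p), the Gröbner basis of I + (p) is {1}, and the enlarged system has no common solution — adjoining p is inconsistent.

The remainder on division by a Gröbner basis is unique — it is the normal form.

Adjoining 1/4ab - 3a - 133/12b + 53/6 makes the ideal the whole ring: the system is inconsistent.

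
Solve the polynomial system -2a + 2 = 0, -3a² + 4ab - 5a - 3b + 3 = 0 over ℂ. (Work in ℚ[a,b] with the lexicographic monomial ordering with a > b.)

Compute a lex Gröbner basis by Buchberger's algorithm.
f_1 = -2a + 2, LT = a.
f_2 = -3a² + 4ab - 5a - 3b + 3, LT = a².

S(f_1,f_2): lcm = a². S = 4/3ab - 8/3a - b + 1.
  leading term ab: subtract (-⅔b)·f_1 from 4/3ab - 8/3a - b + 1 → -8/3a + ⅓b + 1
  leading term a: subtract (4/3)·f_1 from -8/3a + ⅓b + 1 → ⅓b - 5/3
  leading term b: no divisor's leading term divides it; move ⅓b to the remainder.
  leading term 1: no divisor's leading term divides it; move -5/3 to the remainder.
  remainder ⅓b - 5/3 ≠ 0; add h_3 = ⅓b - 5/3 to the basis.

The other S-polynomials (S(f_1,h_3), S(f_2,h_3)) all reduce to 0 modulo the current basis, so we have a Gröbner basis.
Inter-reduce: drop elements whose leading term is divisible by another's, tail-reduce, and make monic.
Reduced Gröbner basis: {a - 1, b - 5}.

A lex Gröbner basis eliminates variables successively. Here b - 5 depends only on b, with roots {5}; lifting each root through the earlier basis elements recovers the full solutions.
  b = 5: the earlier basis element becomes a - 1 = 0, giving a = 1 — point (1, 5).
Substituting each solution back into the original system confirms all equations vanish.

{(1, 5)}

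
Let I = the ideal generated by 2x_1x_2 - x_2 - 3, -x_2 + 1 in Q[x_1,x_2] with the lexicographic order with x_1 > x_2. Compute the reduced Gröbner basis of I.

G = {x_1 - 2, x_2 - 1}

f_1 = 2x_1x_2 - x_2 - 3, LT = x_1x_2.
f_2 = -x_2 + 1, LT = x_2.

S(f_1,f_2): lcm = x_1x_2. S = x_1 - 1/2x_2 - 3/2.
  leading term x_1: no divisor's leading term divides it; move x_1 to the remainder.
  leading term x_2: subtract (1/2)·f_2 from -1/2x_2 - 3/2 → -2
  leading term 1: no divisor's leading term divides it; move -2 to the remainder.
  remainder x_1 - 2 ≠ 0; add g_3 = x_1 - 2 to the basis.

S(f_1,g_3): lcm = x_1x_2. S = 3/2x_2 - 3/2.
  leading term x_2: subtract (-3/2)·f_2 from 3/2x_2 - 3/2 → 0
  remainder 0.

S(f_2,g_3): leading monomials are coprime, so the S-polynomial reduces to 0 (Buchberger's first criterion).
Every S-polynomial of the final basis reduces to 0, so we have a Gröbner basis.
Inter-reduce: drop elements whose leading term is divisible by another's, tail-reduce, and make monic.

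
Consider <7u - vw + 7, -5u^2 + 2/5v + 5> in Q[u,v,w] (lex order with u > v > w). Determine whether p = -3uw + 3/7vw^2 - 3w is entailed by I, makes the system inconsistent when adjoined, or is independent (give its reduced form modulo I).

-3uw + 3/7vw^2 - 3w lies in I (it reduces to 0).

First compute the reduced Gröbner basis of I by Buchberger's algorithm.
f_1 = 7u - vw + 7, LT = u.
f_2 = -5u^2 + 2/5v + 5, LT = u^2.

S(f_1,f_2): lcm = u^2. S = -1/7uvw + u + 2/25v + 1.
  leading term uvw: subtract (-1/49vw)·f_1 from -1/7uvw + u + 2/25v + 1 → u - 1/49v^2w^2 + 1/7vw + 2/25v + 1
  leading term u: subtract (1/7)·f_1 from u - 1/49v^2w^2 + 1/7vw + 2/25v + 1 → -1/49v^2w^2 + 2/7vw + 2/25v
  leading term v^2w^2: no divisor's leading term divides it; move -1/49v^2w^2 to the remainder.
  leading term vw: no divisor's leading term divides it; move 2/7vw to the remainder.
  leading term v: no divisor's leading term divides it; move 2/25v to the remainder.
  remainder -1/49v^2w^2 + 2/7vw + 2/25v ≠ 0; add h_3 = -1/49v^2w^2 + 2/7vw + 2/25v to the basis.

The other S-polynomials (S(f_1,h_3), S(f_2,h_3)) all reduce to 0 modulo the current basis, so we have a Gröbner basis.
Inter-reduce: drop elements whose leading term is divisible by another's, tail-reduce, and make monic.
Reduced Gröbner basis: {u - 1/7vw + 1, v^2w^2 - 14vw - 98/25v}.
Label its elements g_1 = u - 1/7vw + 1, g_2 = v^2w^2 - 14vw - 98/25v.

Reduce p = -3uw + 3/7vw^2 - 3w modulo G:
  leading term uw: subtract (-3w)·g_1 from -3uw + 3/7vw^2 - 3w → 0
  normal form = 0.
Since the normal form is 0, p ∈ I.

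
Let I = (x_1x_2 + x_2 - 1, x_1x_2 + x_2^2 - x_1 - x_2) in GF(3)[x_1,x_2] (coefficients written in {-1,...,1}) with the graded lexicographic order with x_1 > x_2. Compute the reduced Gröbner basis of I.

G = {x_1^2 - x_2 + 1, x_1x_2 + x_2 - 1, x_2^2 - x_1 + x_2 + 1}

f_1 = x_1x_2 + x_2 - 1, LT = x_1x_2.
f_2 = x_1x_2 + x_2^2 - x_1 - x_2, LT = x_1x_2.

S(f_1,f_2): lcm = x_1x_2. S = -x_2^2 + x_1 - x_2 - 1.
  leading term x_2^2: no divisor's leading term divides it; move -x_2^2 to the remainder.
  leading term x_1: no divisor's leading term divides it; move x_1 to the remainder.
  leading term x_2: no divisor's leading term divides it; move -x_2 to the remainder.
  leading term 1: no divisor's leading term divides it; move -1 to the remainder.
  remainder -x_2^2 + x_1 - x_2 - 1 ≠ 0; add g_3 = -x_2^2 + x_1 - x_2 - 1 to the basis.

S(f_1,g_3): lcm = x_1x_2^2. S = x_1^2 - x_1x_2 + x_2^2 - x_1 - x_2.
  leading term x_1^2: no divisor's leading term divides it; move x_1^2 to the remainder.
  leading term x_1x_2: subtract (-1)·f_1 from -x_1x_2 + x_2^2 - x_1 - x_2 → x_2^2 - x_1 - 1
  leading term x_2^2: subtract (-1)·g_3 from x_2^2 - x_1 - 1 → -x_2 + 1
  leading term x_2: no divisor's leading term divides it; move -x_2 to the remainder.
  leading term 1: no divisor's leading term divides it; move 1 to the remainder.
  remainder x_1^2 - x_2 + 1 ≠ 0; add g_4 = x_1^2 - x_2 + 1 to the basis.

The other S-polynomials (S(f_2,g_3), S(f_1,g_4), S(f_2,g_4), S(g_3,g_4)) all reduce to 0 modulo the current basis, so we have a Gröbner basis.
Inter-reduce: drop elements whose leading term is divisible by another's, tail-reduce, and make monic.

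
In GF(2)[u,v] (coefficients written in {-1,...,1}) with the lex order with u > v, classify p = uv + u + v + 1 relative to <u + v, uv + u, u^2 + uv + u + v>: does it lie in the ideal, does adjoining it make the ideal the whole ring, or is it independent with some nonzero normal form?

uv + u + v + 1 is independent of I; its normal form modulo I is v + 1.

First compute the reduced Gröbner basis of I by Buchberger's algorithm.
f_1 = u + v, LT = u.
f_2 = uv + u, LT = uv.
f_3 = u^2 + uv + u + v, LT = u^2.

S(f_1,f_2): lcm = uv. S = u + v^2.
  leading term u: subtract (1)·f_1 from u + v^2 → v^2 + v
  leading term v^2: no divisor's leading term divides it; move v^2 to the remainder.
  leading term v: no divisor's leading term divides it; move v to the remainder.
  remainder v^2 + v ≠ 0; add h_4 = v^2 + v to the basis.

The other S-polynomials (S(f_1,f_3), S(f_2,f_3), S(f_1,h_4), S(f_2,h_4), S(f_3,h_4)) all reduce to 0 modulo the current basis, so we have a Gröbner basis.
Inter-reduce: drop elements whose leading term is divisible by another's, tail-reduce, and make monic.
Reduced Gröbner basis: {u + v, v^2 + v}.
Label its elements g_1 = u + v, g_2 = v^2 + v.

Reduce p = uv + u + v + 1 modulo G:
  leading term uv: subtract (v)·g_1 from uv + u + v + 1 → u + v^2 + v + 1
  leading term u: subtract (1)·g_1 from u + v^2 + v + 1 → v^2 + 1
  leading term v^2: subtract (1)·g_2 from v^2 + 1 → v + 1
  leading term v: no divisor's leading term divides it; move v to the remainder.
  leading term 1: no divisor's leading term divides it; move 1 to the remainder.
  normal form = v + 1.
The normal form is nonzero, so p ∉ I. Since p minus its normal form lies in I, I + (p) = I + (r) where r = v + 1; decide whether this ideal is the whole ring.
Run Buchberger on G together with r (pairs among the g_i already reduce to 0 since G is a Gröbner basis):
g_1 = u + v, LT = u.
g_2 = v^2 + v, LT = v^2.
r = v + 1, LT = v.

The S-polynomials (S(g_1,g_2), S(g_1,r), S(g_2,r)) all reduce to 0 modulo the current basis, so we have a Gröbner basis.
Inter-reduce: drop elements whose leading term is divisible by another's, tail-reduce, and make monic.
Reduced Gröbner basis: {u + 1, v + 1}.
The reduced Gröbner basis of I + (p) is {u + 1, v + 1} ≠ {1}, a proper ideal, so the enlarged system stays consistent: p is independent of I, with normal form v + 1.

The remainder on division by a Gröbner basis is unique — it is the normal form.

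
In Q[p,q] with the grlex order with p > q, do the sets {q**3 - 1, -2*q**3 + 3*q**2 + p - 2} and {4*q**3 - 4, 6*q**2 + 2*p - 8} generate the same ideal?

Yes, the ideals are equal.

Two ideals are equal iff their reduced Gröbner bases coincide (the reduced basis is unique for a fixed ordering).
Buchberger on the first generating set:
f_1 = q**3 - 1, LT = q**3.
f_2 = -2*q**3 + 3*q**2 + p - 2, LT = q**3.

S(f_1,f_2): lcm = q**3. S = 3/2*q**2 + 1/2*p - 2.
  leading term q**2: no divisor's leading term divides it; move 3/2*q**2 to the remainder.
  leading term p: no divisor's leading term divides it; move 1/2*p to the remainder.
  leading term 1: no divisor's leading term divides it; move -2 to the remainder.
  remainder 3/2*q**2 + 1/2*p - 2 ≠ 0; add g_3 = 3/2*q**2 + 1/2*p - 2 to the basis.

S(f_1,g_3): lcm = q**3. S = -1/3*p*q + 4/3*q - 1.
  leading term p*q: no divisor's leading term divides it; move -1/3*p*q to the remainder.
  leading term q: no divisor's leading term divides it; move 4/3*q to the remainder.
  leading term 1: no divisor's leading term divides it; move -1 to the remainder.
  remainder -1/3*p*q + 4/3*q - 1 ≠ 0; add g_4 = -1/3*p*q + 4/3*q - 1 to the basis.

S(f_2,g_3): lcm = q**3. S = -1/3*p*q - 3/2*q**2 - 1/2*p + 4/3*q + 1.
  leading term p*q: subtract (1)·g_4 from -1/3*p*q - 3/2*q**2 - 1/2*p + 4/3*q + 1 → -3/2*q**2 - 1/2*p + 2
  leading term q**2: subtract (-1)·g_3 from -3/2*q**2 - 1/2*p + 2 → 0
  remainder 0.

S(f_1,g_4): lcm = p*q**3. S = 4*q**3 - 3*q**2 - p.
  leading term q**3: subtract (4)·f_1 from 4*q**3 - 3*q**2 - p → -3*q**2 - p + 4
  leading term q**2: subtract (-2)·g_3 from -3*q**2 - p + 4 → 0
  remainder 0.

S(f_2,g_4): lcm = p*q**3. S = -3/2*p*q**2 + 4*q**3 - 1/2*p**2 - 3*q**2 + p.
  leading term p*q**2: subtract (-p)·g_3 from -3/2*p*q**2 + 4*q**3 - 1/2*p**2 - 3*q**2 + p → 4*q**3 - 3*q**2 - p
  leading term q**3: subtract (4)·f_1 from 4*q**3 - 3*q**2 - p → -3*q**2 - p + 4
  leading term q**2: subtract (-2)·g_3 from -3*q**2 - p + 4 → 0
  remainder 0.

S(g_3,g_4): lcm = p*q**2. S = 1/3*p**2 + 4*q**2 - 4/3*p - 3*q.
  leading term p**2: no divisor's leading term divides it; move 1/3*p**2 to the remainder.
  leading term q**2: subtract (8/3)·g_3 from 4*q**2 - 4/3*p - 3*q → -8/3*p - 3*q + 16/3
  leading term p: no divisor's leading term divides it; move -8/3*p to the remainder.
  leading term q: no divisor's leading term divides it; move -3*q to the remainder.
  leading term 1: no divisor's leading term divides it; move 16/3 to the remainder.
  remainder 1/3*p**2 - 8/3*p - 3*q + 16/3 ≠ 0; add g_5 = 1/3*p**2 - 8/3*p - 3*q + 16/3 to the basis.

S(f_1,g_5): leading monomials are coprime, so the S-polynomial reduces to 0 (Buchberger's first criterion).
S(f_2,g_5): leading monomials are coprime, so the S-polynomial reduces to 0 (Buchberger's first criterion).
S(g_3,g_5): leading monomials are coprime, so the S-polynomial reduces to 0 (Buchberger's first criterion).
S(g_4,g_5): lcm = p**2*q. S = 4*p*q + 9*q**2 + 3*p - 16*q.
  leading term p*q: subtract (-12)·g_4 from 4*p*q + 9*q**2 + 3*p - 16*q → 9*q**2 + 3*p - 12
  leading term q**2: subtract (6)·g_3 from 9*q**2 + 3*p - 12 → 0
  remainder 0.

Every S-polynomial of the final basis reduces to 0, so we have a Gröbner basis.
Inter-reduce: drop elements whose leading term is divisible by another's, tail-reduce, and make monic.
Reduced Gröbner basis: {p**2 - 8*p - 9*q + 16, p*q - 4*q + 3, q**2 + 1/3*p - 4/3}.

Buchberger on the second generating set:
h_1 = 4*q**3 - 4, LT = q**3.
h_2 = 6*q**2 + 2*p - 8, LT = q**2.

S(h_1,h_2): lcm = q**3. S = -1/3*p*q + 4/3*q - 1.
  leading term p*q: no divisor's leading term divides it; move -1/3*p*q to the remainder.
  leading term q: no divisor's leading term divides it; move 4/3*q to the remainder.
  leading term 1: no divisor's leading term divides it; move -1 to the remainder.
  remainder -1/3*p*q + 4/3*q - 1 ≠ 0; add k_3 = -1/3*p*q + 4/3*q - 1 to the basis.

S(h_1,k_3): lcm = p*q**3. S = 4*q**3 - 3*q**2 - p.
  leading term q**3: subtract (1)·h_1 from 4*q**3 - 3*q**2 - p → -3*q**2 - p + 4
  leading term q**2: subtract (-1/2)·h_2 from -3*q**2 - p + 4 → 0
  remainder 0.

S(h_2,k_3): lcm = p*q**2. S = 1/3*p**2 + 4*q**2 - 4/3*p - 3*q.
  leading term p**2: no divisor's leading term divides it; move 1/3*p**2 to the remainder.
  leading term q**2: subtract (2/3)·h_2 from 4*q**2 - 4/3*p - 3*q → -8/3*p - 3*q + 16/3
  leading term p: no divisor's leading term divides it; move -8/3*p to the remainder.
  leading term q: no divisor's leading term divides it; move -3*q to the remainder.
  leading term 1: no divisor's leading term divides it; move 16/3 to the remainder.
  remainder 1/3*p**2 - 8/3*p - 3*q + 16/3 ≠ 0; add k_4 = 1/3*p**2 - 8/3*p - 3*q + 16/3 to the basis.

S(h_1,k_4): leading monomials are coprime, so the S-polynomial reduces to 0 (Buchberger's first criterion).
S(h_2,k_4): leading monomials are coprime, so the S-polynomial reduces to 0 (Buchberger's first criterion).
S(k_3,k_4): lcm = p**2*q. S = 4*p*q + 9*q**2 + 3*p - 16*q.
  leading term p*q: subtract (-12)·k_3 from 4*p*q + 9*q**2 + 3*p - 16*q → 9*q**2 + 3*p - 12
  leading term q**2: subtract (3/2)·h_2 from 9*q**2 + 3*p - 12 → 0
  remainder 0.

Every S-polynomial of the final basis reduces to 0, so we have a Gröbner basis.
Inter-reduce: drop elements whose leading term is divisible by another's, tail-reduce, and make monic.
Reduced Gröbner basis: {p**2 - 8*p - 9*q + 16, p*q - 4*q + 3, q**2 + 1/3*p - 4/3}.

Same reduced basis, so the two generating sets span the same ideal.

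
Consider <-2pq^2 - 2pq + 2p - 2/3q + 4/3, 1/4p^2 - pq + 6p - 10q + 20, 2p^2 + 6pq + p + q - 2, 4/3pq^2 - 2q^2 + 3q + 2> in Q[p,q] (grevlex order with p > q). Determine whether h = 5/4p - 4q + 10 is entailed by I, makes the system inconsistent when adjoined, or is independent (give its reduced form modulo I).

First compute the reduced Gröbner basis of I by Buchberger's algorithm.
f_1 = -2pq^2 - 2pq + 2p - 2/3q + 4/3, LT = pq^2.
f_2 = 1/4p^2 - pq + 6p - 10q + 20, LT = p^2.
f_3 = 2p^2 + 6pq + p + q - 2, LT = p^2.
f_4 = 4/3pq^2 - 2q^2 + 3q + 2, LT = pq^2.

S(f_1,f_2): lcm = p^2q^2. S = 4pq^3 + p^2q - 24pq^2 + 40q^3 - p^2 + 1/3pq - 80q^2 - 2/3p.
  reduce S modulo (f_1, f_2, f_3, f_4):
  remainder 40q^3 + 1/3pq - 124/3q^2 - 2/3p - 328/3q + 64 ≠ 0; add k_5 = 40q^3 + 1/3pq - 124/3q^2 - 2/3p - 328/3q + 64 to the basis.

S(f_1,f_3): lcm = p^2q^2. S = -3pq^3 + p^2q - 1/2pq^2 - 1/2q^3 - p^2 + 1/3pq + q^2 - 2/3p.
  reduce S modulo (f_1, f_2, f_3, f_4, k_5):
  remainder -2973/80pq + 2489/60q^2 + 1193/40p - 1883/15q + 1277/15 ≠ 0; add k_6 = -2973/80pq + 2489/60q^2 + 1193/40p - 1883/15q + 1277/15 to the basis.

S(f_1,f_4): lcm = pq^2. S = pq + 3/2q^2 - p - 23/12q - 13/6.
  reduce S modulo (f_1, f_2, f_3, f_4, k_5, k_6):
  remainder 46669/17838q^2 - 587/2973p - 188891/35676q + 2215/17838 ≠ 0; add k_7 = 46669/17838q^2 - 587/2973p - 188891/35676q + 2215/17838 to the basis.

S(f_2,f_3): lcm = p^2. S = -7pq + 47/2p - 81/2q + 81.
  reduce S modulo (f_1, f_2, f_3, f_4, k_5, k_6, k_7):
  remainder 230577/13334p - 1306765/40002q + 1306765/20001 ≠ 0; add k_8 = 230577/13334p - 1306765/40002q + 1306765/20001 to the basis.

S(f_2,f_4): lcm = p^2q^2. S = -4pq^3 + 51/2pq^2 - 40q^3 - 9/4pq + 80q^2 - 3/2p.
  reduce S modulo (f_1, f_2, f_3, f_4, k_5, k_6, k_7, k_8):
  remainder -94395947/29052702q + 94395947/14526351 ≠ 0; add k_9 = -94395947/29052702q + 94395947/14526351 to the basis.

The other S-polynomials (S(f_3,f_4), S(f_1,k_5), S(f_2,k_5), S(f_3,k_5), S(f_4,k_5), S(f_1,k_6), S(f_2,k_6), S(f_3,k_6), S(f_4,k_6), S(k_5,k_6), S(f_1,k_7), S(f_2,k_7), S(f_3,k_7), S(f_4,k_7), S(k_5,k_7), S(k_6,k_7), S(f_1,k_8), S(f_2,k_8), S(f_3,k_8), S(f_4,k_8), S(k_5,k_8), S(k_6,k_8), S(k_7,k_8), S(f_1,k_9), S(f_2,k_9), S(f_3,k_9), S(f_4,k_9), S(k_5,k_9), S(k_6,k_9), S(k_7,k_9), S(k_8,k_9)) all reduce to 0 modulo the current basis, so we have a Gröbner basis.
Inter-reduce: drop elements whose leading term is divisible by another's, tail-reduce, and make monic.
Reduced Gröbner basis: {p, q - 2}.
Label its elements g_1 = p, g_2 = q - 2.

Reduce h = 5/4p - 4q + 10 modulo G:
  leading term p: subtract (5/4)·g_1 from 5/4p - 4q + 10 → -4q + 10
  leading term q: subtract (-4)·g_2 from -4q + 10 → 2
  leading term 1: no divisor's leading term divides it; move 2 to the remainder.
  normal form = 2.
The normal form is nonzero, so h ∉ I. Since h minus its normal form lies in I, I + (h) = I + (r) where r = 2; decide whether this ideal is the whole ring.
Here r = 2 is a nonzero constant, hence a unit: 1 ∈ I + (h), the Gröbner basis of I + (h) is {1}, and the enlarged system has no common solution — adjoining h is inconsistent.

Adjoining 5/4p - 4q + 10 makes the ideal the whole ring: the system is inconsistent.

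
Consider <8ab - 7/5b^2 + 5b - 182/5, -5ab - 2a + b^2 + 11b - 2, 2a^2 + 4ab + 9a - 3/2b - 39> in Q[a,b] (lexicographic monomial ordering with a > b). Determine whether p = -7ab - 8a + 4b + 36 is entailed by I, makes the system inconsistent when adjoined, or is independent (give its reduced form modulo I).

-7ab - 8a + 4b + 36 lies in I (it reduces to 0).

First compute the reduced Gröbner basis of I by Buchberger's algorithm.
f_1 = 8ab - 7/5b^2 + 5b - 182/5, LT = ab.
f_2 = -5ab - 2a + b^2 + 11b - 2, LT = ab.
f_3 = 2a^2 + 4ab + 9a - 3/2b - 39, LT = a^2.

S(f_1,f_2): lcm = ab. S = -2/5a + 1/40b^2 + 113/40b - 99/20.
  leading term a: no divisor's leading term divides it; move -2/5a to the remainder.
  leading term b^2: no divisor's leading term divides it; move 1/40b^2 to the remainder.
  leading term b: no divisor's leading term divides it; move 113/40b to the remainder.
  leading term 1: no divisor's leading term divides it; move -99/20 to the remainder.
  remainder -2/5a + 1/40b^2 + 113/40b - 99/20 ≠ 0; add h_4 = -2/5a + 1/40b^2 + 113/40b - 99/20 to the basis.

S(f_1,f_3): lcm = a^2b. S = -87/40ab^2 - 31/8ab - 91/20a + 3/4b^2 + 39/2b.
  leading term ab^2: subtract (-87/320b)·f_1 from -87/40ab^2 - 31/8ab - 91/20a + 3/4b^2 + 39/2b → -31/8ab - 91/20a - 609/1600b^3 + 135/64b^2 + 7683/800b
  leading term ab: subtract (-31/64)·f_1 from -31/8ab - 91/20a - 609/1600b^3 + 135/64b^2 + 7683/800b → -91/20a - 609/1600b^3 + 229/160b^2 + 19241/1600b - 2821/160
  leading term a: subtract (91/8)·h_4 from -91/20a - 609/1600b^3 + 229/160b^2 + 19241/1600b - 2821/160 → -609/1600b^3 + 367/320b^2 - 16087/800b + 1547/40
  leading term b^3: no divisor's leading term divides it; move -609/1600b^3 to the remainder.
  leading term b^2: no divisor's leading term divides it; move 367/320b^2 to the remainder.
  leading term b: no divisor's leading term divides it; move -16087/800b to the remainder.
  leading term 1: no divisor's leading term divides it; move 1547/40 to the remainder.
  remainder -609/1600b^3 + 367/320b^2 - 16087/800b + 1547/40 ≠ 0; add h_5 = -609/1600b^3 + 367/320b^2 - 16087/800b + 1547/40 to the basis.

S(f_2,f_3): lcm = a^2b. S = 2/5a^2 - 11/5ab^2 - 67/10ab + 2/5a + 3/4b^2 + 39/2b.
  leading term a^2: subtract (1/5)·f_3 from 2/5a^2 - 11/5ab^2 - 67/10ab + 2/5a + 3/4b^2 + 39/2b → -11/5ab^2 - 15/2ab - 7/5a + 3/4b^2 + 99/5b + 39/5
  leading term ab^2: subtract (-11/40b)·f_1 from -11/5ab^2 - 15/2ab - 7/5a + 3/4b^2 + 99/5b + 39/5 → -15/2ab - 7/5a - 77/200b^3 + 17/8b^2 + 979/100b + 39/5
  leading term ab: subtract (-15/16)·f_1 from -15/2ab - 7/5a - 77/200b^3 + 17/8b^2 + 979/100b + 39/5 → -7/5a - 77/200b^3 + 13/16b^2 + 5791/400b - 1053/40
  leading term a: subtract (7/2)·h_4 from -7/5a - 77/200b^3 + 13/16b^2 + 5791/400b - 1053/40 → -77/200b^3 + 29/40b^2 + 459/100b - 9
  leading term b^3: subtract (88/87)·h_5 from -77/200b^3 + 29/40b^2 + 459/100b - 9 → -757/1740b^2 + 21689/870b - 20932/435
  leading term b^2: no divisor's leading term divides it; move -757/1740b^2 to the remainder.
  leading term b: no divisor's leading term divides it; move 21689/870b to the remainder.
  leading term 1: no divisor's leading term divides it; move -20932/435 to the remainder.
  remainder -757/1740b^2 + 21689/870b - 20932/435 ≠ 0; add h_6 = -757/1740b^2 + 21689/870b - 20932/435 to the basis.

S(f_1,h_4): lcm = ab. S = 1/16b^3 + 551/80b^2 - 47/4b - 91/20.
  leading term b^3: subtract (-100/609)·h_5 from 1/16b^3 + 551/80b^2 - 47/4b - 91/20 → 172367/24360b^2 - 73333/4872b + 3133/1740
  leading term b^2: subtract (-172367/10598)·h_6 from 172367/24360b^2 - 73333/4872b + 3133/1740 → 82751383/211960b - 82751383/105980
  leading term b: no divisor's leading term divides it; move 82751383/211960b to the remainder.
  leading term 1: no divisor's leading term divides it; move -82751383/105980 to the remainder.
  remainder 82751383/211960b - 82751383/105980 ≠ 0; add h_7 = 82751383/211960b - 82751383/105980 to the basis.

The other S-polynomials (S(f_2,h_4), S(f_3,h_4), S(f_1,h_5), S(f_2,h_5), S(f_3,h_5), S(h_4,h_5), S(f_1,h_6), S(f_2,h_6), S(f_3,h_6), S(h_4,h_6), S(h_5,h_6), S(f_1,h_7), S(f_2,h_7), S(f_3,h_7), S(h_4,h_7), S(h_5,h_7), S(h_6,h_7)) all reduce to 0 modulo the current basis, so we have a Gröbner basis.
Inter-reduce: drop elements whose leading term is divisible by another's, tail-reduce, and make monic.
Reduced Gröbner basis: {a - 2, b - 2}.
Label its elements g_1 = a - 2, g_2 = b - 2.

Reduce p = -7ab - 8a + 4b + 36 modulo G:
  leading term ab: subtract (-7b)·g_1 from -7ab - 8a + 4b + 36 → -8a - 10b + 36
  leading term a: subtract (-8)·g_1 from -8a - 10b + 36 → -10b + 20
  leading term b: subtract (-10)·g_2 from -10b + 20 → 0
  normal form = 0.
Since the normal form is 0, p ∈ I.

The remainder on division by a Gröbner basis is unique — it is the normal form.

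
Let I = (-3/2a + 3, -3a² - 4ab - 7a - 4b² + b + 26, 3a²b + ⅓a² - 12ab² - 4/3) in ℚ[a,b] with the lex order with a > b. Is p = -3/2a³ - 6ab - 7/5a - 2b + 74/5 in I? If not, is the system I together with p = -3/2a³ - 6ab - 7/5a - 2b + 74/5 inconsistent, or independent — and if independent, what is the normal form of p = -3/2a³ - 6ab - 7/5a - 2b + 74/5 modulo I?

-3/2a³ - 6ab - 7/5a - 2b + 74/5 lies in I (it reduces to 0).

First compute the reduced Gröbner basis of I by Buchberger's algorithm.
f_1 = -3/2a + 3, LT = a.
f_2 = -3a² - 4ab - 7a - 4b² + b + 26, LT = a².
f_3 = 3a²b + ⅓a² - 12ab² - 4/3, LT = a²b.

S(f_1,f_2): lcm = a². S = -4/3ab - 13/3a - 4/3b² + ⅓b + 26/3.
  leading term ab: subtract (8/9b)·f_1 from -4/3ab - 13/3a - 4/3b² + ⅓b + 26/3 → -13/3a - 4/3b² - 7/3b + 26/3
  leading term a: subtract (26/9)·f_1 from -13/3a - 4/3b² - 7/3b + 26/3 → -4/3b² - 7/3b
  leading term b²: no divisor's leading term divides it; move -4/3b² to the remainder.
  leading term b: no divisor's leading term divides it; move -7/3b to the remainder.
  remainder -4/3b² - 7/3b ≠ 0; add h_4 = -4/3b² - 7/3b to the basis.

S(f_1,f_3): lcm = a²b. S = -1/9a² + 4ab² - 2ab + 4/9.
  leading term a²: subtract (2/27a)·f_1 from -1/9a² + 4ab² - 2ab + 4/9 → 4ab² - 2ab - 2/9a + 4/9
  leading term ab²: subtract (-8/3b²)·f_1 from 4ab² - 2ab - 2/9a + 4/9 → -2ab - 2/9a + 8b² + 4/9
  leading term ab: subtract (4/3b)·f_1 from -2ab - 2/9a + 8b² + 4/9 → -2/9a + 8b² - 4b + 4/9
  leading term a: subtract (4/27)·f_1 from -2/9a + 8b² - 4b + 4/9 → 8b² - 4b
  leading term b²: subtract (-6)·h_4 from 8b² - 4b → -18b
  leading term b: no divisor's leading term divides it; move -18b to the remainder.
  remainder -18b ≠ 0; add h_5 = -18b to the basis.

S(f_2,f_3): lcm = a²b. S = -1/9a² + 16/3ab² + 7/3ab + 4/3b³ - ⅓b² - 26/3b + 4/9.
  leading term a²: subtract (2/27a)·f_1 from -1/9a² + 16/3ab² + 7/3ab + 4/3b³ - ⅓b² - 26/3b + 4/9 → 16/3ab² + 7/3ab - 2/9a + 4/3b³ - ⅓b² - 26/3b + 4/9
  leading term ab²: subtract (-32/9b²)·f_1 from 16/3ab² + 7/3ab - 2/9a + 4/3b³ - ⅓b² - 26/3b + 4/9 → 7/3ab - 2/9a + 4/3b³ + 31/3b² - 26/3b + 4/9
  leading term ab: subtract (-14/9b)·f_1 from 7/3ab - 2/9a + 4/3b³ + 31/3b² - 26/3b + 4/9 → -2/9a + 4/3b³ + 31/3b² - 4b + 4/9
  leading term a: subtract (4/27)·f_1 from -2/9a + 4/3b³ + 31/3b² - 4b + 4/9 → 4/3b³ + 31/3b² - 4b
  leading term b³: subtract (-b)·h_4 from 4/3b³ + 31/3b² - 4b → 8b² - 4b
  leading term b²: subtract (-6)·h_4 from 8b² - 4b → -18b
  leading term b: subtract (1)·h_5 from -18b → 0
  remainder 0.

S(f_1,h_4): leading monomials are coprime, so the S-polynomial reduces to 0 (Buchberger's first criterion).
S(f_2,h_4): leading monomials are coprime, so the S-polynomial reduces to 0 (Buchberger's first criterion).
S(f_3,h_4): lcm = a²b². S = -59/36a²b - 4ab³ - 4/9b.
  leading term a²b: subtract (59/54ab)·f_1 from -59/36a²b - 4ab³ - 4/9b → -4ab³ - 59/18ab - 4/9b
  leading term ab³: subtract (8/3b³)·f_1 from -4ab³ - 59/18ab - 4/9b → -59/18ab - 8b³ - 4/9b
  leading term ab: subtract (59/27b)·f_1 from -59/18ab - 8b³ - 4/9b → -8b³ - 7b
  leading term b³: subtract (6b)·h_4 from -8b³ - 7b → 14b² - 7b
  leading term b²: subtract (-21/2)·h_4 from 14b² - 7b → -63/2b
  leading term b: subtract (7/4)·h_5 from -63/2b → 0
  remainder 0.

S(f_1,h_5): leading monomials are coprime, so the S-polynomial reduces to 0 (Buchberger's first criterion).
S(f_2,h_5): leading monomials are coprime, so the S-polynomial reduces to 0 (Buchberger's first criterion).
S(f_3,h_5): lcm = a²b. S = 1/9a² - 4ab² - 4/9.
  leading term a²: subtract (-2/27a)·f_1 from 1/9a² - 4ab² - 4/9 → -4ab² + 2/9a - 4/9
  leading term ab²: subtract (8/3b²)·f_1 from -4ab² + 2/9a - 4/9 → 2/9a - 8b² - 4/9
  leading term a: subtract (-4/27)·f_1 from 2/9a - 8b² - 4/9 → -8b²
  leading term b²: subtract (6)·h_4 from -8b² → 14b
  leading term b: subtract (-7/9)·h_5 from 14b → 0
  remainder 0.

S(h_4,h_5): lcm = b². S = 7/4b.
  leading term b: subtract (-7/72)·h_5 from 7/4b → 0
  remainder 0.

Every S-polynomial of the final basis reduces to 0, so we have a Gröbner basis.
Inter-reduce: drop elements whose leading term is divisible by another's, tail-reduce, and make monic.
Reduced Gröbner basis: {a - 2, b}.
Label its elements g_1 = a - 2, g_2 = b.

Reduce p = -3/2a³ - 6ab - 7/5a - 2b + 74/5 modulo G:
  leading term a³: subtract (-3/2a²)·g_1 from -3/2a³ - 6ab - 7/5a - 2b + 74/5 → -3a² - 6ab - 7/5a - 2b + 74/5
  leading term a²: subtract (-3a)·g_1 from -3a² - 6ab - 7/5a - 2b + 74/5 → -6ab - 37/5a - 2b + 74/5
  leading term ab: subtract (-6b)·g_1 from -6ab - 37/5a - 2b + 74/5 → -37/5a - 14b + 74/5
  leading term a: subtract (-37/5)·g_1 from -37/5a - 14b + 74/5 → -14b
  leading term b: subtract (-14)·g_2 from -14b → 0
  normal form = 0.
Since the normal form is 0, p ∈ I.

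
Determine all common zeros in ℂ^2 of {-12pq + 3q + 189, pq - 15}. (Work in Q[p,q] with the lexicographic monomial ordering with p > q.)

{(-5, -3)}

Compute a lex Gröbner basis by Buchberger's algorithm.
f_1 = -12pq + 3q + 189, LT = pq.
f_2 = pq - 15, LT = pq.

S(f_1,f_2): lcm = pq. S = -1/4q - 3/4.
  leading term q: no divisor's leading term divides it; move -1/4q to the remainder.
  leading term 1: no divisor's leading term divides it; move -3/4 to the remainder.
  remainder -1/4q - 3/4 ≠ 0; add h_3 = -1/4q - 3/4 to the basis.

S(f_1,h_3): lcm = pq. S = -3p - 1/4q - 63/4.
  leading term p: no divisor's leading term divides it; move -3p to the remainder.
  leading term q: subtract (1)·h_3 from -1/4q - 63/4 → -15
  leading term 1: no divisor's leading term divides it; move -15 to the remainder.
  remainder -3p - 15 ≠ 0; add h_4 = -3p - 15 to the basis.

The other S-polynomials (S(f_2,h_3), S(f_1,h_4), S(f_2,h_4), S(h_3,h_4)) all reduce to 0 modulo the current basis, so we have a Gröbner basis.
Inter-reduce: drop elements whose leading term is divisible by another's, tail-reduce, and make monic.
Reduced Gröbner basis: {p + 5, q + 3}.

From the last basis element, q + 3 = 0, so q takes values in {-3}. Each choice, substituted upward through the basis, yields the corresponding point(s) of the solution set.
  q = -3: the earlier basis element becomes p + 5 = 0, giving p = -5 — point (-5, -3).
Substituting each solution back into the original system confirms all equations vanish.
Zero-dimensionality of the ideal guarantees finitely many solutions over ℂ.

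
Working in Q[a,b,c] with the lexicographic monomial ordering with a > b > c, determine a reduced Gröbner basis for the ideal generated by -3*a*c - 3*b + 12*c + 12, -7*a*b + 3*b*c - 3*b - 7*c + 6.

f_1 = -3*a*c - 3*b + 12*c + 12, LT = a*c.
f_2 = -7*a*b + 3*b*c - 3*b - 7*c + 6, LT = a*b.

S(f_1,f_2): lcm = a*b*c. S = b**2 + 3/7*b*c**2 - 31/7*b*c - 4*b - c**2 + 6/7*c.
  leading term b**2: no divisor's leading term divides it; move b**2 to the remainder.
  leading term b*c**2: no divisor's leading term divides it; move 3/7*b*c**2 to the remainder.
  leading term b*c: no divisor's leading term divides it; move -31/7*b*c to the remainder.
  leading term b: no divisor's leading term divides it; move -4*b to the remainder.
  leading term c**2: no divisor's leading term divides it; move -c**2 to the remainder.
  leading term c: no divisor's leading term divides it; move 6/7*c to the remainder.
  remainder b**2 + 3/7*b*c**2 - 31/7*b*c - 4*b - c**2 + 6/7*c ≠ 0; add g_3 = b**2 + 3/7*b*c**2 - 31/7*b*c - 4*b - c**2 + 6/7*c to the basis.

The other S-polynomials (S(f_1,g_3), S(f_2,g_3)) all reduce to 0 modulo the current basis, so we have a Gröbner basis.

G = {a*b - 3/7*b*c + 3/7*b + c - 6/7, a*c + b - 4*c - 4, b**2 + 3/7*b*c**2 - 31/7*b*c - 4*b - c**2 + 6/7*c}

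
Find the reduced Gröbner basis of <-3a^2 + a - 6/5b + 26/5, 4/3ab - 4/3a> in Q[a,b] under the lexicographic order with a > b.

f_1 = -3a^2 + a - 6/5b + 26/5, LT = a^2.
f_2 = 4/3ab - 4/3a, LT = ab.

S(f_1,f_2): lcm = a^2b. S = a^2 - 1/3ab + 2/5b^2 - 26/15b.
  leading term a^2: subtract (-1/3)·f_1 from a^2 - 1/3ab + 2/5b^2 - 26/15b → -1/3ab + 1/3a + 2/5b^2 - 32/15b + 26/15
  leading term ab: subtract (-1/4)·f_2 from -1/3ab + 1/3a + 2/5b^2 - 32/15b + 26/15 → 2/5b^2 - 32/15b + 26/15
  leading term b^2: no divisor's leading term divides it; move 2/5b^2 to the remainder.
  leading term b: no divisor's leading term divides it; move -32/15b to the remainder.
  leading term 1: no divisor's leading term divides it; move 26/15 to the remainder.
  remainder 2/5b^2 - 32/15b + 26/15 ≠ 0; add g_3 = 2/5b^2 - 32/15b + 26/15 to the basis.

The other S-polynomials (S(f_1,g_3), S(f_2,g_3)) all reduce to 0 modulo the current basis, so we have a Gröbner basis.

G = {a^2 - 1/3a + 2/5b - 26/15, ab - a, b^2 - 16/3b + 13/3}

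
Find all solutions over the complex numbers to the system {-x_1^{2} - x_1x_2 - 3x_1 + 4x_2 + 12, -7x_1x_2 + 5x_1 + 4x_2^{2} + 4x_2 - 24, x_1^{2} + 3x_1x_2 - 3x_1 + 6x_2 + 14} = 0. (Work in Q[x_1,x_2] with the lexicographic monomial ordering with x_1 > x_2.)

{(2, -1)}

Compute a lex Gröbner basis by Buchberger's algorithm.
f_1 = -x_1^{2} - x_1x_2 - 3x_1 + 4x_2 + 12, LT = x_1^{2}.
f_2 = -7x_1x_2 + 5x_1 + 4x_2^{2} + 4x_2 - 24, LT = x_1x_2.
f_3 = x_1^{2} + 3x_1x_2 - 3x_1 + 6x_2 + 14, LT = x_1^{2}.

S(f_1,f_2): lcm = x_1^{2}x_2. S = \tfrac{5}{7}x_1^{2} + \tfrac{11}{7}x_1x_2^{2} + \tfrac{25}{7}x_1x_2 - \tfrac{24}{7}x_1 - 4x_2^{2} - 12x_2.
  reduce S modulo (f_1, f_2, f_3):
  remainder -\tfrac{936}{343}x_1 + \tfrac{44}{49}x_2^{3} - \tfrac{284}{343}x_2^{2} - \tfrac{4204}{343}x_2 - \tfrac{1740}{343} ≠ 0; add h_4 = -\tfrac{936}{343}x_1 + \tfrac{44}{49}x_2^{3} - \tfrac{284}{343}x_2^{2} - \tfrac{4204}{343}x_2 - \tfrac{1740}{343} to the basis.

S(f_1,f_3): lcm = x_1^{2}. S = -2x_1x_2 + 6x_1 - 10x_2 - 26.
  reduce S modulo (f_1, f_2, f_3, h_4):
  remainder \tfrac{176}{117}x_2^{3} - \tfrac{296}{117}x_2^{2} - \tfrac{3706}{117}x_2 - \tfrac{1078}{39} ≠ 0; add h_5 = \tfrac{176}{117}x_2^{3} - \tfrac{296}{117}x_2^{2} - \tfrac{3706}{117}x_2 - \tfrac{1078}{39} to the basis.

S(f_2,f_3): lcm = x_1^{2}x_2. S = -\tfrac{5}{7}x_1^{2} - \tfrac{25}{7}x_1x_2^{2} + \tfrac{17}{7}x_1x_2 + \tfrac{24}{7}x_1 - 6x_2^{2} - 14x_2.
  reduce S modulo (f_1, f_2, f_3, h_4, h_5):
  remainder -\tfrac{106}{11}x_2^{2} - \tfrac{359}{11}x_2 - 23 ≠ 0; add h_6 = -\tfrac{106}{11}x_2^{2} - \tfrac{359}{11}x_2 - 23 to the basis.

S(f_2,h_5): lcm = x_1x_2^{3}. S = \tfrac{149}{154}x_1x_2^{2} + \tfrac{1853}{88}x_1x_2 + \tfrac{147}{8}x_1 - \tfrac{4}{7}x_2^{4} - \tfrac{4}{7}x_2^{3} + \tfrac{24}{7}x_2^{2}.
  reduce S modulo (f_1, f_2, f_3, h_4, h_5, h_6):
  remainder \tfrac{423189}{18656}x_2 + \tfrac{423189}{18656} ≠ 0; add h_7 = \tfrac{423189}{18656}x_2 + \tfrac{423189}{18656} to the basis.

The other S-polynomials (S(f_1,h_4), S(f_2,h_4), S(f_3,h_4), S(f_1,h_5), S(f_3,h_5), S(h_4,h_5), S(f_1,h_6), S(f_2,h_6), S(f_3,h_6), S(h_4,h_6), S(h_5,h_6), S(f_1,h_7), S(f_2,h_7), S(f_3,h_7), S(h_4,h_7), S(h_5,h_7), S(h_6,h_7)) all reduce to 0 modulo the current basis, so we have a Gröbner basis.
Inter-reduce: drop elements whose leading term is divisible by another's, tail-reduce, and make monic.
Reduced Gröbner basis: {x_1 - 2, x_2 + 1}.

Since the basis is lex-ordered, x_2 + 1 is univariate in x_2. Its roots are {-1}. Back-substituting each root into the other basis elements fixes the other coordinates.
  x_2 = -1: the earlier basis element becomes x_1 - 2 = 0, giving x_1 = 2 — point (2, -1).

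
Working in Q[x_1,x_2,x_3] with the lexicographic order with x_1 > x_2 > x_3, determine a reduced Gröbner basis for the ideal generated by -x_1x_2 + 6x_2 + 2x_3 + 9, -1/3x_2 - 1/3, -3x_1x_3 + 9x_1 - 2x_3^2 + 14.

G = {x_1 + 2x_3 + 3, x_2 + 1, x_3^2 - 9/4x_3 - 13/4}

f_1 = -x_1x_2 + 6x_2 + 2x_3 + 9, LT = x_1x_2.
f_2 = -1/3x_2 - 1/3, LT = x_2.
f_3 = -3x_1x_3 + 9x_1 - 2x_3^2 + 14, LT = x_1x_3.

S(f_1,f_2): lcm = x_1x_2. S = -x_1 - 6x_2 - 2x_3 - 9.
  leading term x_1: no divisor's leading term divides it; move -x_1 to the remainder.
  leading term x_2: subtract (18)·f_2 from -6x_2 - 2x_3 - 9 → -2x_3 - 3
  leading term x_3: no divisor's leading term divides it; move -2x_3 to the remainder.
  leading term 1: no divisor's leading term divides it; move -3 to the remainder.
  remainder -x_1 - 2x_3 - 3 ≠ 0; add g_4 = -x_1 - 2x_3 - 3 to the basis.

S(f_1,f_3): lcm = x_1x_2x_3. S = 3x_1x_2 - 2/3x_2x_3^2 - 6x_2x_3 + 14/3x_2 - 2x_3^2 - 9x_3.
  leading term x_1x_2: subtract (-3)·f_1 from 3x_1x_2 - 2/3x_2x_3^2 - 6x_2x_3 + 14/3x_2 - 2x_3^2 - 9x_3 → -2/3x_2x_3^2 - 6x_2x_3 + 68/3x_2 - 2x_3^2 - 3x_3 + 27
  leading term x_2x_3^2: subtract (2x_3^2)·f_2 from -2/3x_2x_3^2 - 6x_2x_3 + 68/3x_2 - 2x_3^2 - 3x_3 + 27 → -6x_2x_3 + 68/3x_2 - 4/3x_3^2 - 3x_3 + 27
  leading term x_2x_3: subtract (18x_3)·f_2 from -6x_2x_3 + 68/3x_2 - 4/3x_3^2 - 3x_3 + 27 → 68/3x_2 - 4/3x_3^2 + 3x_3 + 27
  leading term x_2: subtract (-68)·f_2 from 68/3x_2 - 4/3x_3^2 + 3x_3 + 27 → -4/3x_3^2 + 3x_3 + 13/3
  leading term x_3^2: no divisor's leading term divides it; move -4/3x_3^2 to the remainder.
  leading term x_3: no divisor's leading term divides it; move 3x_3 to the remainder.
  leading term 1: no divisor's leading term divides it; move 13/3 to the remainder.
  remainder -4/3x_3^2 + 3x_3 + 13/3 ≠ 0; add g_5 = -4/3x_3^2 + 3x_3 + 13/3 to the basis.

S(f_2,f_3): leading monomials are coprime, so the S-polynomial reduces to 0 (Buchberger's first criterion).
S(f_1,g_4): lcm = x_1x_2. S = -2x_2x_3 - 9x_2 - 2x_3 - 9.
  leading term x_2x_3: subtract (6x_3)·f_2 from -2x_2x_3 - 9x_2 - 2x_3 - 9 → -9x_2 - 9
  leading term x_2: subtract (27)·f_2 from -9x_2 - 9 → 0
  remainder 0.

S(f_2,g_4): leading monomials are coprime, so the S-polynomial reduces to 0 (Buchberger's first criterion).
S(f_3,g_4): lcm = x_1x_3. S = -3x_1 - 4/3x_3^2 - 3x_3 - 14/3.
  leading term x_1: subtract (3)·g_4 from -3x_1 - 4/3x_3^2 - 3x_3 - 14/3 → -4/3x_3^2 + 3x_3 + 13/3
  leading term x_3^2: subtract (1)·g_5 from -4/3x_3^2 + 3x_3 + 13/3 → 0
  remainder 0.

S(f_1,g_5): leading monomials are coprime, so the S-polynomial reduces to 0 (Buchberger's first criterion).
S(f_2,g_5): leading monomials are coprime, so the S-polynomial reduces to 0 (Buchberger's first criterion).
S(f_3,g_5): lcm = x_1x_3^2. S = -3/4x_1x_3 + 13/4x_1 + 2/3x_3^3 - 14/3x_3.
  leading term x_1x_3: subtract (1/4)·f_3 from -3/4x_1x_3 + 13/4x_1 + 2/3x_3^3 - 14/3x_3 → x_1 + 2/3x_3^3 + 1/2x_3^2 - 14/3x_3 - 7/2
  leading term x_1: subtract (-1)·g_4 from x_1 + 2/3x_3^3 + 1/2x_3^2 - 14/3x_3 - 7/2 → 2/3x_3^3 + 1/2x_3^2 - 20/3x_3 - 13/2
  leading term x_3^3: subtract (-1/2x_3)·g_5 from 2/3x_3^3 + 1/2x_3^2 - 20/3x_3 - 13/2 → 2x_3^2 - 9/2x_3 - 13/2
  leading term x_3^2: subtract (-3/2)·g_5 from 2x_3^2 - 9/2x_3 - 13/2 → 0
  remainder 0.

S(g_4,g_5): leading monomials are coprime, so the S-polynomial reduces to 0 (Buchberger's first criterion).
Every S-polynomial of the final basis reduces to 0, so we have a Gröbner basis.
Inter-reduce: drop elements whose leading term is divisible by another's, tail-reduce, and make monic.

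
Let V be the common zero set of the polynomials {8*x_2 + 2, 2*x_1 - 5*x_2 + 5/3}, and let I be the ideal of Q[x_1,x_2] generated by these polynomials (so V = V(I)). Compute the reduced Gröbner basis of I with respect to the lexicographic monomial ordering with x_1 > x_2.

This is the nonlinear analogue of row-reducing a linear system.

f_1 = 8*x_2 + 2, LT = x_2.
f_2 = 2*x_1 - 5*x_2 + 5/3, LT = x_1.

S(f_1,f_2): leading monomials are coprime, so the S-polynomial reduces to 0 (Buchberger's first criterion).
Every S-polynomial of the final basis reduces to 0, so we have a Gröbner basis.

G = {x_1 + 35/24, x_2 + 1/4}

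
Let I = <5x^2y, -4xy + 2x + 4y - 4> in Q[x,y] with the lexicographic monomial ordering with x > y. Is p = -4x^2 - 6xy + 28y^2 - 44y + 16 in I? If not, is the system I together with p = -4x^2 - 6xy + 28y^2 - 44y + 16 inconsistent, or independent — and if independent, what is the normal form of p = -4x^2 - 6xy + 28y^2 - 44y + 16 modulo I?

-4x^2 - 6xy + 28y^2 - 44y + 16 lies in I (it reduces to 0).

First compute the reduced Gröbner basis of I by Buchberger's algorithm.
f_1 = 5x^2y, LT = x^2y.
f_2 = -4xy + 2x + 4y - 4, LT = xy.

S(f_1,f_2): lcm = x^2y. S = 1/2x^2 + xy - x.
  leading term x^2: no divisor's leading term divides it; move 1/2x^2 to the remainder.
  leading term xy: subtract (-1/4)·f_2 from xy - x → -1/2x + y - 1
  leading term x: no divisor's leading term divides it; move -1/2x to the remainder.
  leading term y: no divisor's leading term divides it; move y to the remainder.
  leading term 1: no divisor's leading term divides it; move -1 to the remainder.
  remainder 1/2x^2 - 1/2x + y - 1 ≠ 0; add h_3 = 1/2x^2 - 1/2x + y - 1 to the basis.

S(f_1,h_3): lcm = x^2y. S = xy - 2y^2 + 2y.
  leading term xy: subtract (-1/4)·f_2 from xy - 2y^2 + 2y → 1/2x - 2y^2 + 3y - 1
  leading term x: no divisor's leading term divides it; move 1/2x to the remainder.
  leading term y^2: no divisor's leading term divides it; move -2y^2 to the remainder.
  leading term y: no divisor's leading term divides it; move 3y to the remainder.
  leading term 1: no divisor's leading term divides it; move -1 to the remainder.
  remainder 1/2x - 2y^2 + 3y - 1 ≠ 0; add h_4 = 1/2x - 2y^2 + 3y - 1 to the basis.

S(f_1,h_4): lcm = x^2y. S = 4xy^3 - 6xy^2 + 2xy.
  leading term xy^3: subtract (-y^2)·f_2 from 4xy^3 - 6xy^2 + 2xy → -4xy^2 + 2xy + 4y^3 - 4y^2
  leading term xy^2: subtract (y)·f_2 from -4xy^2 + 2xy + 4y^3 - 4y^2 → 4y^3 - 8y^2 + 4y
  leading term y^3: no divisor's leading term divides it; move 4y^3 to the remainder.
  leading term y^2: no divisor's leading term divides it; move -8y^2 to the remainder.
  leading term y: no divisor's leading term divides it; move 4y to the remainder.
  remainder 4y^3 - 8y^2 + 4y ≠ 0; add h_5 = 4y^3 - 8y^2 + 4y to the basis.

The other S-polynomials (S(f_2,h_3), S(f_2,h_4), S(h_3,h_4), S(f_1,h_5), S(f_2,h_5), S(h_3,h_5), S(h_4,h_5)) all reduce to 0 modulo the current basis, so we have a Gröbner basis.
Inter-reduce: drop elements whose leading term is divisible by another's, tail-reduce, and make monic.
Reduced Gröbner basis: {x - 4y^2 + 6y - 2, y^3 - 2y^2 + y}.
Label its elements g_1 = x - 4y^2 + 6y - 2, g_2 = y^3 - 2y^2 + y.

Reduce p = -4x^2 - 6xy + 28y^2 - 44y + 16 modulo G:
  leading term x^2: subtract (-4x)·g_1 from -4x^2 - 6xy + 28y^2 - 44y + 16 → -16xy^2 + 18xy - 8x + 28y^2 - 44y + 16
  leading term xy^2: subtract (-16y^2)·g_1 from -16xy^2 + 18xy - 8x + 28y^2 - 44y + 16 → 18xy - 8x - 64y^4 + 96y^3 - 4y^2 - 44y + 16
  leading term xy: subtract (18y)·g_1 from 18xy - 8x - 64y^4 + 96y^3 - 4y^2 - 44y + 16 → -8x - 64y^4 + 168y^3 - 112y^2 - 8y + 16
  leading term x: subtract (-8)·g_1 from -8x - 64y^4 + 168y^3 - 112y^2 - 8y + 16 → -64y^4 + 168y^3 - 144y^2 + 40y
  leading term y^4: subtract (-64y)·g_2 from -64y^4 + 168y^3 - 144y^2 + 40y → 40y^3 - 80y^2 + 40y
  leading term y^3: subtract (40)·g_2 from 40y^3 - 80y^2 + 40y → 0
  normal form = 0.
Since the normal form is 0, p ∈ I.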